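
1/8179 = 1/8179 = 0.00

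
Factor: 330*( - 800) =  - 264000=- 2^6*3^1*5^3 * 11^1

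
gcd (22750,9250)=250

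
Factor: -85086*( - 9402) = 799978572= 2^2  *3^3*29^1*163^1 * 1567^1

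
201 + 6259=6460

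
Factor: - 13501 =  - 23^1*587^1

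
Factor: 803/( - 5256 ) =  - 11/72  =  - 2^( - 3)*3^( - 2 ) * 11^1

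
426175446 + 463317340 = 889492786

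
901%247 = 160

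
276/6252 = 23/521=0.04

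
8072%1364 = 1252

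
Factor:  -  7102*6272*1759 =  - 2^8*7^2*53^1*67^1*1759^1=- 78352445696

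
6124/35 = 174+34/35 = 174.97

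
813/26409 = 271/8803 = 0.03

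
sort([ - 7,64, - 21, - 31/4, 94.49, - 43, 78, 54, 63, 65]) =[ - 43, - 21, - 31/4 ,  -  7,54, 63, 64, 65, 78, 94.49] 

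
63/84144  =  21/28048=0.00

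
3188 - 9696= - 6508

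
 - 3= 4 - 7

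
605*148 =89540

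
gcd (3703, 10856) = 23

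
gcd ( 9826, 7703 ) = 1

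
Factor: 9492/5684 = 339/203 = 3^1*7^( - 1)*29^ ( - 1 )*113^1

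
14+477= 491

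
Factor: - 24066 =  - 2^1 *3^2*7^1*191^1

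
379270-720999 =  - 341729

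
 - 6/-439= 6/439 = 0.01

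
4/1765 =4/1765 = 0.00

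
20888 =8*2611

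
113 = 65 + 48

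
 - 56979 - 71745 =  - 128724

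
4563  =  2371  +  2192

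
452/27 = 452/27=16.74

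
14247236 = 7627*1868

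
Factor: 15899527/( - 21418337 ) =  - 7^1* 71^1 *31991^1*21418337^ ( - 1 )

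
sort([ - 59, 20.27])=[ - 59, 20.27 ] 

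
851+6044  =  6895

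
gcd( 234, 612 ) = 18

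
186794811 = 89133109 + 97661702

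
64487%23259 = 17969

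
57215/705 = 81+22/141 = 81.16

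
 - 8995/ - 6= 8995/6 = 1499.17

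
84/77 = 1+1/11 = 1.09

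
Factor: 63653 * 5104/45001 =2^4 *29^1*53^1*1201^1 * 4091^( - 1) = 29534992/4091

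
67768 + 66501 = 134269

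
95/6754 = 95/6754 = 0.01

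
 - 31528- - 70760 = 39232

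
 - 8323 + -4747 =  - 13070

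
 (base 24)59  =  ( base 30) 49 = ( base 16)81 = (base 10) 129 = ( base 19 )6F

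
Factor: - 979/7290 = -2^( - 1)*3^( - 6 )*5^( - 1)*11^1*89^1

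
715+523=1238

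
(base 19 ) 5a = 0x69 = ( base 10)105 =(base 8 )151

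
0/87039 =0 = 0.00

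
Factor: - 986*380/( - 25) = 74936/5 = 2^3*5^( - 1)*17^1*19^1 * 29^1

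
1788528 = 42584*42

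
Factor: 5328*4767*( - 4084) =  - 2^6  *  3^3*7^1 * 37^1 * 227^1*1021^1 = - 103727784384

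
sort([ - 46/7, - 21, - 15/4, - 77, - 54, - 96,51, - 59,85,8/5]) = [ - 96,-77, - 59,  -  54,-21, - 46/7, - 15/4,8/5,51,85] 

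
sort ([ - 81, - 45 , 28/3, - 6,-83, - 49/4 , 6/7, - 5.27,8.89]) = [ - 83, - 81, - 45,  -  49/4 , - 6, -5.27,  6/7 , 8.89, 28/3]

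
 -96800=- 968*100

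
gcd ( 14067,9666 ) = 27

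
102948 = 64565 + 38383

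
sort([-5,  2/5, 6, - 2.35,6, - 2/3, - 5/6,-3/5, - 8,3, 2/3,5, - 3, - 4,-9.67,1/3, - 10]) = [ - 10,-9.67 ,-8, - 5 , - 4, - 3, - 2.35,-5/6,- 2/3, - 3/5,1/3, 2/5,2/3,3,5, 6,6 ] 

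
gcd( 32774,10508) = 2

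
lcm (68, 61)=4148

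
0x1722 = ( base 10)5922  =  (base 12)3516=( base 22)c54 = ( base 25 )9bm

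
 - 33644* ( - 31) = 1042964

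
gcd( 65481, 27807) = 897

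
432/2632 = 54/329 =0.16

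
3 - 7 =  - 4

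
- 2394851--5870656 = 3475805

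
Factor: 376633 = 376633^1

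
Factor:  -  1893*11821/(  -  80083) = 22377153/80083 = 3^1 *53^( - 1 )*631^1*1511^( - 1 )*11821^1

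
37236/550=67 + 193/275= 67.70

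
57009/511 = 57009/511 = 111.56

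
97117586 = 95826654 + 1290932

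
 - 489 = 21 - 510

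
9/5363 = 9/5363  =  0.00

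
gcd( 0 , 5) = 5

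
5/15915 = 1/3183 = 0.00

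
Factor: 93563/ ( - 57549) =- 3^ (-1)*19183^(- 1) *93563^1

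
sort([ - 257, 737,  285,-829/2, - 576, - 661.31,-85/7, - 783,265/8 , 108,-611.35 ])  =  [ - 783, - 661.31, - 611.35, - 576, - 829/2,  -  257, -85/7, 265/8, 108, 285, 737 ]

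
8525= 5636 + 2889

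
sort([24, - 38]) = [ - 38,24]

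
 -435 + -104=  - 539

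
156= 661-505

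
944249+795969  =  1740218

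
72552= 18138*4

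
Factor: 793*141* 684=76480092=2^2 *3^3 * 13^1*19^1*47^1*61^1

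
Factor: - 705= - 3^1*5^1*47^1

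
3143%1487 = 169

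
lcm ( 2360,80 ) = 4720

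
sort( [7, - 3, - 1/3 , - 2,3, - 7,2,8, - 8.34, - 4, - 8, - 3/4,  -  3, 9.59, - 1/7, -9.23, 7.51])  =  [ - 9.23, - 8.34, - 8, - 7, - 4,  -  3,  -  3, - 2, - 3/4, - 1/3, - 1/7,2,3,  7,7.51,8, 9.59]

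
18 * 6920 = 124560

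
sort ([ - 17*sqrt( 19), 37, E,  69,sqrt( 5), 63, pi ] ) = [ - 17 * sqrt( 19), sqrt( 5), E,  pi, 37,63,69]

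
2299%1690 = 609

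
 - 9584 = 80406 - 89990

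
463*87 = 40281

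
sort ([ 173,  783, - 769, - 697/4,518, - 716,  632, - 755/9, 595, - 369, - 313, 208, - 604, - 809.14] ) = [ - 809.14, - 769,-716, - 604, - 369, - 313,-697/4, - 755/9,173,208, 518, 595,632,783]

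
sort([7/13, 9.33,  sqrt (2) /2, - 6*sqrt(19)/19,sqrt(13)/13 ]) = [ - 6*sqrt(19 ) /19, sqrt (13)/13 , 7/13 , sqrt( 2)/2 , 9.33 ]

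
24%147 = 24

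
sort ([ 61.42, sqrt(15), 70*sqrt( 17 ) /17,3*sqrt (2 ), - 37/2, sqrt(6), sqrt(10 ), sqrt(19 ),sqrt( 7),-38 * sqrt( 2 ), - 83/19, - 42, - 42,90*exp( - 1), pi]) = [ - 38*sqrt(2 ),  -  42, - 42,  -  37/2,  -  83/19,  sqrt(6 ), sqrt(7 ), pi,sqrt( 10), sqrt( 15), 3 *sqrt(2 ), sqrt(19 ), 70*sqrt(17)/17,90 * exp( - 1 ),61.42] 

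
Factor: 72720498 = 2^1*3^1*12120083^1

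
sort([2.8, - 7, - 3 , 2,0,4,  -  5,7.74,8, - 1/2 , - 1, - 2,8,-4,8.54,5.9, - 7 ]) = [ - 7, - 7, - 5, - 4, - 3, - 2, -1, - 1/2,0, 2,2.8, 4, 5.9,7.74,8,8, 8.54]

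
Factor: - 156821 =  - 7^1*43^1*521^1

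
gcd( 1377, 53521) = 1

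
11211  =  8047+3164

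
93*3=279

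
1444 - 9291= - 7847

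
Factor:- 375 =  - 3^1*5^3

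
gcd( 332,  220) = 4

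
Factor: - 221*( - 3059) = 676039 = 7^1 * 13^1 * 17^1*19^1*23^1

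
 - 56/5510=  - 28/2755 =- 0.01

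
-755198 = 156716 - 911914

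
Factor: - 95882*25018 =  - 2^2 * 7^1*191^1*251^1*1787^1 = - 2398775876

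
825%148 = 85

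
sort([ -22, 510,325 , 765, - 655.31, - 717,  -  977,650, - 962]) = [ - 977 , - 962, - 717, - 655.31,-22, 325,510,  650, 765 ] 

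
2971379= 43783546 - 40812167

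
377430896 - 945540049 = - 568109153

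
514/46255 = 514/46255= 0.01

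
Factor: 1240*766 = 949840 = 2^4*5^1*31^1 * 383^1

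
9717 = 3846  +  5871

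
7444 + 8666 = 16110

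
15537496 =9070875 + 6466621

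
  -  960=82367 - 83327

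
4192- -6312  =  10504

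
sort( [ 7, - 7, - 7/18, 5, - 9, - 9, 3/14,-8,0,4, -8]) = [ - 9,-9, - 8, - 8, - 7, - 7/18, 0, 3/14, 4 , 5, 7 ] 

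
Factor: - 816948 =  - 2^2 * 3^2*11^1*2063^1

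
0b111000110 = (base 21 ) 10D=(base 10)454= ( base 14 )246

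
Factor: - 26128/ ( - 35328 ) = 2^( - 5 )*3^( - 1 )*71^1 = 71/96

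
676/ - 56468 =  - 1 + 13948/14117=- 0.01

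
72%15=12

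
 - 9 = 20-29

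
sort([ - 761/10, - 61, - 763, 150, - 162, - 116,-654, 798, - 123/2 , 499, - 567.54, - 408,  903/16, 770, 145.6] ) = [ - 763, -654, - 567.54, - 408, -162, - 116, - 761/10, - 123/2, - 61, 903/16, 145.6, 150, 499,  770,798 ]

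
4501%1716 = 1069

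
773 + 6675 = 7448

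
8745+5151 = 13896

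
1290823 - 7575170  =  -6284347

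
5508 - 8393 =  - 2885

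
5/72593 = 5/72593 = 0.00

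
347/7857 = 347/7857 = 0.04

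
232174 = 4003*58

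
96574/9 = 96574/9 = 10730.44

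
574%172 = 58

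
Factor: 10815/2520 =103/24 = 2^( - 3) * 3^(-1)*103^1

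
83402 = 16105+67297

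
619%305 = 9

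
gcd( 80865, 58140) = 45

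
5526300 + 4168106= 9694406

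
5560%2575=410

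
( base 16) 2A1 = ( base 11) 562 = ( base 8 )1241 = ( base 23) 166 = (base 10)673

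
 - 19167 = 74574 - 93741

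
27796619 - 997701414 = - 969904795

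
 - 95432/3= - 95432/3 = - 31810.67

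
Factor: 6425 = 5^2*257^1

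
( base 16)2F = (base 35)1c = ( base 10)47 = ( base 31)1G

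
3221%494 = 257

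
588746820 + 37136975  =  625883795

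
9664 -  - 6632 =16296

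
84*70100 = 5888400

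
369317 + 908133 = 1277450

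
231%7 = 0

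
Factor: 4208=2^4*263^1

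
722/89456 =361/44728 = 0.01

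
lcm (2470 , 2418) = 229710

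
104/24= 13/3  =  4.33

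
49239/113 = 435+84/113 = 435.74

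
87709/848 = 87709/848  =  103.43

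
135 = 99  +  36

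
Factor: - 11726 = -2^1 * 11^1*13^1* 41^1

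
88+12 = 100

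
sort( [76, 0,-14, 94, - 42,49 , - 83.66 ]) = [-83.66, - 42, - 14, 0,49, 76, 94] 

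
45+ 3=48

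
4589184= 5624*816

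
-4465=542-5007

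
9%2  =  1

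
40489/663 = 40489/663 = 61.07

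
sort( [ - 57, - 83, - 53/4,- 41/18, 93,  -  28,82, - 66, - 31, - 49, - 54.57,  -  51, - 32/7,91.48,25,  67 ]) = [ - 83, - 66 , - 57, - 54.57, - 51, - 49,- 31, - 28, - 53/4, - 32/7, - 41/18, 25,67,82, 91.48, 93]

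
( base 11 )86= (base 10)94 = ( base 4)1132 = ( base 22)46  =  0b1011110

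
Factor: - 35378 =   -  2^1 * 7^2*19^2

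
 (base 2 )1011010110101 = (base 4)1122311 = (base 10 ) 5813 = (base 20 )EAD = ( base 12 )3445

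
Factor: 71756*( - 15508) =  - 1112792048 = -  2^4*3877^1 * 17939^1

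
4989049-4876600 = 112449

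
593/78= 7+47/78  =  7.60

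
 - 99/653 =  - 1 + 554/653 =- 0.15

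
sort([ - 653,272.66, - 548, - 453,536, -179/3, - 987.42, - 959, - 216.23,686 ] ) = [-987.42,- 959, - 653, -548 , - 453, - 216.23,-179/3, 272.66,536,686]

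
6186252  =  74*83598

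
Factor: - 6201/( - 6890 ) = 9/10 = 2^( - 1 )*3^2*5^ ( - 1) 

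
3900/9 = 1300/3 = 433.33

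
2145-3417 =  - 1272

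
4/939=4/939 = 0.00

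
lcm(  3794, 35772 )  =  250404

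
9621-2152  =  7469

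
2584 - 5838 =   -  3254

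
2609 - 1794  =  815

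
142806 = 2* 71403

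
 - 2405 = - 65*37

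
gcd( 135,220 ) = 5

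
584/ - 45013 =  - 584/45013=- 0.01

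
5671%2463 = 745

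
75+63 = 138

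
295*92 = 27140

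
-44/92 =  - 1 +12/23 = -0.48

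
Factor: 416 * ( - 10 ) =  - 2^6*5^1 * 13^1 = -  4160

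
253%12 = 1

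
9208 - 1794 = 7414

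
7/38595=7/38595 = 0.00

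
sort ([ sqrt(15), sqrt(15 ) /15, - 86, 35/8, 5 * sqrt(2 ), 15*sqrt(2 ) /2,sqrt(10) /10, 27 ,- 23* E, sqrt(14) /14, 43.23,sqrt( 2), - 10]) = [ - 86, - 23 * E , - 10, sqrt( 15 )/15,sqrt(14)/14, sqrt ( 10 )/10,sqrt(2 ),sqrt( 15 ),  35/8,5 * sqrt( 2 ), 15*sqrt(2) /2, 27, 43.23]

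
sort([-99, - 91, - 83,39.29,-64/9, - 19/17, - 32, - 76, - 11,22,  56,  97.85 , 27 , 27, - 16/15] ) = [ - 99,-91, - 83, - 76, - 32, - 11, - 64/9 , - 19/17, - 16/15,22, 27, 27, 39.29, 56,97.85 ]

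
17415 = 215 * 81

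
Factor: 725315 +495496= 1220811 = 3^1*31^1*13127^1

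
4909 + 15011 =19920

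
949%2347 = 949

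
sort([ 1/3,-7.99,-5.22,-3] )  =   [ - 7.99, - 5.22, - 3,1/3]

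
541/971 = 541/971= 0.56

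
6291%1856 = 723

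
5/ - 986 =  - 1 + 981/986  =  - 0.01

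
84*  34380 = 2887920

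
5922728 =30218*196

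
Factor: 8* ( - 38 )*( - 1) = 304 = 2^4 * 19^1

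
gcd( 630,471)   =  3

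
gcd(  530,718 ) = 2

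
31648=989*32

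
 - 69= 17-86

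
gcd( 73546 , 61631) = 1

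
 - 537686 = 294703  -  832389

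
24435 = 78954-54519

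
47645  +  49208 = 96853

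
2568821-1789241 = 779580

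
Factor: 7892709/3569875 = 3^1*5^ (- 3)*11^2*17^1*1279^1*28559^( - 1)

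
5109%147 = 111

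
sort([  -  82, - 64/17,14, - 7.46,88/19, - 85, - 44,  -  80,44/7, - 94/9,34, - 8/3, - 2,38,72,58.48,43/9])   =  [ - 85, - 82, - 80,-44, - 94/9, - 7.46 , -64/17, - 8/3, - 2,88/19,  43/9, 44/7, 14,34,38, 58.48, 72]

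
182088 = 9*20232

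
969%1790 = 969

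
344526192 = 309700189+34826003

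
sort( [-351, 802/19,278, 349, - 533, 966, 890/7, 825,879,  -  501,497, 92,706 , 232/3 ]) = [ - 533,  -  501, - 351, 802/19, 232/3,92, 890/7, 278,349, 497, 706, 825, 879, 966]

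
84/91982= 42/45991 = 0.00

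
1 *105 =105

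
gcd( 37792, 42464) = 32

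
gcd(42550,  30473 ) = 1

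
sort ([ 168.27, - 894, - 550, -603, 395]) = [-894,-603,  -  550, 168.27, 395]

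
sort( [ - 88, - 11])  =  [ - 88, -11]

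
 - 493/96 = -493/96 = -5.14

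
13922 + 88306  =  102228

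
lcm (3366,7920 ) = 134640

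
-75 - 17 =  - 92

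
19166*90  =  1724940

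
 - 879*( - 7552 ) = 6638208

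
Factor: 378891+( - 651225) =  - 272334 = - 2^1*3^1 * 45389^1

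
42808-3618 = 39190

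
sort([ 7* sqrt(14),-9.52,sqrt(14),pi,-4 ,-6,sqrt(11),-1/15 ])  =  [ - 9.52,-6, - 4,-1/15,pi,sqrt(11),sqrt( 14 )  ,  7*sqrt( 14)]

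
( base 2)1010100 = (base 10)84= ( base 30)2O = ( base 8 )124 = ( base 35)2E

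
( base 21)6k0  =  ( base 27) 45f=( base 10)3066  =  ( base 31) 35S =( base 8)5772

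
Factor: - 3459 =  - 3^1*1153^1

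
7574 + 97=7671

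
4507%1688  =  1131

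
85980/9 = 28660/3 =9553.33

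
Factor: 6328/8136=7/9 = 3^( - 2)*7^1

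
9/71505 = 1/7945 = 0.00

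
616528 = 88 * 7006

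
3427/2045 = 1 + 1382/2045 = 1.68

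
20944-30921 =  - 9977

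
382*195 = 74490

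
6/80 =3/40 = 0.07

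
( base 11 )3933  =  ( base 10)5118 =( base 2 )1001111111110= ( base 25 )84I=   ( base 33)4N3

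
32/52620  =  8/13155= 0.00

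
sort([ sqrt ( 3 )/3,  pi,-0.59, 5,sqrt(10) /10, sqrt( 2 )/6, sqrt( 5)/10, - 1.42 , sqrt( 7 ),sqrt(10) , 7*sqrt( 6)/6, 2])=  [ - 1.42,-0.59, sqrt(5) /10,sqrt ( 2) /6 , sqrt( 10) /10,  sqrt ( 3)/3, 2, sqrt(7), 7*sqrt(6)/6, pi,sqrt (10), 5 ]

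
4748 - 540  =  4208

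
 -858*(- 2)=1716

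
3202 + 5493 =8695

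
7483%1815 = 223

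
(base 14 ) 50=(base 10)70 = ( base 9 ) 77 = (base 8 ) 106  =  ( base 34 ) 22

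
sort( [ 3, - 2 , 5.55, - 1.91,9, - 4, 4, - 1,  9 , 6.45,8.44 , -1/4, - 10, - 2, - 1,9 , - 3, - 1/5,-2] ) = [ - 10, - 4, - 3,-2, - 2, - 2, - 1.91, - 1, - 1, - 1/4,- 1/5 , 3,4,5.55, 6.45 , 8.44,  9,9,9] 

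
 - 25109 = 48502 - 73611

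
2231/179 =12 + 83/179=12.46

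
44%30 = 14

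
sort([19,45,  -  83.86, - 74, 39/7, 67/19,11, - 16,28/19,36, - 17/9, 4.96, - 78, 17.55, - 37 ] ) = [ -83.86, -78,-74,  -  37,-16, - 17/9,28/19,67/19,4.96 , 39/7, 11, 17.55, 19,  36, 45]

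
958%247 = 217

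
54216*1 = 54216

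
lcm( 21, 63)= 63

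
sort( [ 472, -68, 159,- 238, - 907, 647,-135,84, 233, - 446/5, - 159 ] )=[ - 907, - 238, - 159,-135,-446/5,-68, 84,159,233,472,647]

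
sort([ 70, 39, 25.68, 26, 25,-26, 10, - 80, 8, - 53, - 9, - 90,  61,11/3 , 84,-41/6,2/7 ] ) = [-90, - 80, - 53,-26, - 9,-41/6, 2/7,11/3, 8,10, 25,25.68,26  ,  39,61,  70, 84] 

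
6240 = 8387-2147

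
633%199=36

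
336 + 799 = 1135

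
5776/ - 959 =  - 5776/959 = - 6.02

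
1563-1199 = 364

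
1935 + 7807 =9742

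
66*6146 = 405636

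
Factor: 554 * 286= 2^2*11^1*13^1 * 277^1 = 158444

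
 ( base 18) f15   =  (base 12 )29ab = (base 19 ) DA0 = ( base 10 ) 4883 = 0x1313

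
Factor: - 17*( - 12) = 2^2*3^1*17^1 = 204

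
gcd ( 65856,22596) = 84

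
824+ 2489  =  3313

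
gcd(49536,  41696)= 32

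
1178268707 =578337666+599931041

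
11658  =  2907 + 8751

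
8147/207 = 8147/207 = 39.36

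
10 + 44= 54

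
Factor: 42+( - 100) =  - 58= - 2^1 * 29^1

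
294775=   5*58955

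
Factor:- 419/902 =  - 2^( - 1 ) * 11^(-1) * 41^( - 1)*419^1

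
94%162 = 94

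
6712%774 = 520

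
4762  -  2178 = 2584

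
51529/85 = 51529/85 = 606.22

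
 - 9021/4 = - 9021/4= - 2255.25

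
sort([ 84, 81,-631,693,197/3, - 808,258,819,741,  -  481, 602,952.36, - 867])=[ - 867, - 808 , - 631,-481,197/3,81,84,258,602,693, 741, 819, 952.36 ] 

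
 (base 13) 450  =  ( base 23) 195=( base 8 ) 1345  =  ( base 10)741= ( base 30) ol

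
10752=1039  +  9713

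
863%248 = 119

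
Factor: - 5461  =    -  43^1 * 127^1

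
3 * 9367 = 28101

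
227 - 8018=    - 7791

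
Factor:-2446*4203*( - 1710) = 17579719980 = 2^2*3^4 * 5^1*19^1*467^1*1223^1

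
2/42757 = 2/42757 = 0.00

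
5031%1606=213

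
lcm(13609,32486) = 1007066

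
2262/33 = 754/11 = 68.55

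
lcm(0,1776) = 0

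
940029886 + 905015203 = 1845045089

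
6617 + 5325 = 11942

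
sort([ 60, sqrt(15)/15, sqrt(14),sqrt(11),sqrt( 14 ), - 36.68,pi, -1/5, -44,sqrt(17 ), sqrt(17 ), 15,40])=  [ - 44,-36.68, - 1/5, sqrt( 15)/15, pi, sqrt(11), sqrt(14),  sqrt(14), sqrt( 17),  sqrt( 17 ), 15,40,60]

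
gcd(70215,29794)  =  1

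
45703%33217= 12486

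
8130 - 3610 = 4520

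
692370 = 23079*30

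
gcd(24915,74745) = 24915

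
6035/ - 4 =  - 6035/4 = - 1508.75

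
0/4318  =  0 = 0.00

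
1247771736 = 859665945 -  - 388105791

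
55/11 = 5 = 5.00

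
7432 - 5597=1835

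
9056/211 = 42 + 194/211 = 42.92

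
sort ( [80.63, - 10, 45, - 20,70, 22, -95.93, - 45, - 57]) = [  -  95.93, - 57, -45, - 20, - 10, 22,45, 70,80.63]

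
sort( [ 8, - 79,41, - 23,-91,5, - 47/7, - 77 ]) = [ - 91 , - 79,-77, - 23, - 47/7 , 5,8,  41]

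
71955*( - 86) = -6188130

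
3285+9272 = 12557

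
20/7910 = 2/791 =0.00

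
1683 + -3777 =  - 2094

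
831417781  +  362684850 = 1194102631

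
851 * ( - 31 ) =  - 26381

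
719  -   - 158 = 877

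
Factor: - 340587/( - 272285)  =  369/295  =  3^2*5^( - 1)*41^1*59^( - 1 )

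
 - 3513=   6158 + - 9671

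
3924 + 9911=13835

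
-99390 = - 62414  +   - 36976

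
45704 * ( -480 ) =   -  21937920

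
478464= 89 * 5376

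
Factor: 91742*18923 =2^1*7^1*127^1*149^1*6553^1 = 1736033866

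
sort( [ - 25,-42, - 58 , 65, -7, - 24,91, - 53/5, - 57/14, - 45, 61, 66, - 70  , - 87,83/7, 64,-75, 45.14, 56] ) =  [-87, -75,-70, - 58 , -45,  -  42, - 25, - 24, - 53/5, - 7, - 57/14,83/7, 45.14 , 56,61, 64, 65, 66,91]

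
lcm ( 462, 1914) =13398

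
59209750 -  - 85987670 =145197420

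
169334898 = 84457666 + 84877232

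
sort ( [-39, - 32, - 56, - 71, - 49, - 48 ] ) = [ - 71,-56, -49, -48 ,- 39 , - 32] 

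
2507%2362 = 145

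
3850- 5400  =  - 1550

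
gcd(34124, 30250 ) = 2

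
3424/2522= 1712/1261=1.36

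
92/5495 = 92/5495 = 0.02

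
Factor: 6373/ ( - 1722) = -2^( - 1)*3^( - 1)*7^(-1)*41^( - 1)*6373^1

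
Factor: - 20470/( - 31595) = 46/71 = 2^1*23^1*71^( - 1)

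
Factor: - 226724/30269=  -2^2*30269^(-1)*56681^1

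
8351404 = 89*93836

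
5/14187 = 5/14187 = 0.00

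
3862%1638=586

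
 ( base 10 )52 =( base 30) 1m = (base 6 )124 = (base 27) 1p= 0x34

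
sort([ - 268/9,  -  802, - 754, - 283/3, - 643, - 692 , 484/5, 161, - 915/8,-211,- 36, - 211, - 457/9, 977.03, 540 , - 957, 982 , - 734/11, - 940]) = [ -957 , - 940, - 802, - 754, - 692, - 643,  -  211,-211, - 915/8, - 283/3,-734/11, - 457/9, - 36,-268/9, 484/5, 161,540,977.03 , 982 ] 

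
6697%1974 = 775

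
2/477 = 2/477 = 0.00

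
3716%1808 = 100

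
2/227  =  2/227 = 0.01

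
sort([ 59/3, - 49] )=[- 49, 59/3 ] 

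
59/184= 59/184  =  0.32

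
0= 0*903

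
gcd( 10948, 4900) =28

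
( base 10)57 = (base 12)49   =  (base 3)2010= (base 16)39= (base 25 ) 27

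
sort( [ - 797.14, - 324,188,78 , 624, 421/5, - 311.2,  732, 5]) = [ - 797.14,-324,  -  311.2,5, 78,421/5,188, 624, 732]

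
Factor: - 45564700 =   -  2^2*5^2*455647^1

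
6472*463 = 2996536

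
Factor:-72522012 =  - 2^2*3^1*19^2*16741^1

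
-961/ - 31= 31 + 0/1 = 31.00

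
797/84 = 797/84 = 9.49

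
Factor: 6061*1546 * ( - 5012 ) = -2^3*7^1*11^1*19^1*29^1*179^1*773^1= - 46963973672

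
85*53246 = 4525910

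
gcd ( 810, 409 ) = 1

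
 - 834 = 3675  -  4509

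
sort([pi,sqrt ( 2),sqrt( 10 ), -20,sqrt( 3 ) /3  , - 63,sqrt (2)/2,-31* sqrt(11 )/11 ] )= [ - 63, - 20,-31*sqrt (11 )/11 , sqrt( 3) /3,  sqrt( 2 )/2, sqrt(2 ), pi,sqrt( 10 ) ] 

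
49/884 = 49/884=0.06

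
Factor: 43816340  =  2^2 * 5^1*2190817^1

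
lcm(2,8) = 8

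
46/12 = 23/6=3.83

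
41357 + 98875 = 140232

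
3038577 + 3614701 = 6653278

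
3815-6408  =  -2593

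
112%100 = 12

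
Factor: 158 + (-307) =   -  149 =- 149^1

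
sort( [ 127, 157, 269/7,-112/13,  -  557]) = [- 557, - 112/13 , 269/7, 127,157]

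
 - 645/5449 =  - 1  +  4804/5449 = -0.12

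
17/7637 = 17/7637 = 0.00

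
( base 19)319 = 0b10001010111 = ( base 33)10M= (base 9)1464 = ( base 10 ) 1111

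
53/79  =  53/79= 0.67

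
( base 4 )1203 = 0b1100011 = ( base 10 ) 99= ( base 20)4j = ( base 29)3C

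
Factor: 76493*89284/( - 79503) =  - 2^2*3^ ( - 1) * 13^1*17^1*101^1*26501^( - 1)*76493^1 = - 6829601012/79503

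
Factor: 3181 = 3181^1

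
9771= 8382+1389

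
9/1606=9/1606 = 0.01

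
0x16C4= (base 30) 6E8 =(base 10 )5828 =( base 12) 3458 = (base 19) G2E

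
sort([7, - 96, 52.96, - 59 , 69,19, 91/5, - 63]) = [ - 96,- 63, - 59, 7,91/5, 19,52.96, 69] 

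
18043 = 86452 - 68409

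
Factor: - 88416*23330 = - 2062745280 = -2^6*3^2 *5^1 *307^1*2333^1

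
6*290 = 1740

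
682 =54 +628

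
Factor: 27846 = 2^1*3^2*7^1*13^1*17^1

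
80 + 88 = 168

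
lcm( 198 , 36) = 396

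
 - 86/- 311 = 86/311 = 0.28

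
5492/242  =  22  +  84/121 =22.69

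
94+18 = 112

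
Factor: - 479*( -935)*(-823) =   -  368592895   =  -  5^1*11^1*17^1*479^1*823^1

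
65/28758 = 65/28758 = 0.00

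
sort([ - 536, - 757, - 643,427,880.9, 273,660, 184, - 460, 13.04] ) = [ - 757,-643, - 536, - 460, 13.04, 184, 273, 427, 660,880.9]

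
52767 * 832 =43902144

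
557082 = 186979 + 370103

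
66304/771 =66304/771= 86.00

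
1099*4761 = 5232339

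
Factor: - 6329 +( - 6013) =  - 12342  =  - 2^1*3^1* 11^2*17^1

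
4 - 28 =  - 24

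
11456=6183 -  - 5273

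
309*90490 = 27961410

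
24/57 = 8/19  =  0.42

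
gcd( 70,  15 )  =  5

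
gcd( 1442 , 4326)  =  1442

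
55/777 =55/777= 0.07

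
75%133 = 75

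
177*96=16992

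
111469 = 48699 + 62770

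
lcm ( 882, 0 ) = 0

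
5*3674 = 18370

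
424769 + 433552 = 858321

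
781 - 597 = 184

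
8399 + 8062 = 16461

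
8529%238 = 199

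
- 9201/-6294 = 1 + 969/2098  =  1.46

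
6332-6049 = 283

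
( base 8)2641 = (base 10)1441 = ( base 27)1QA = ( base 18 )481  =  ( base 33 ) 1am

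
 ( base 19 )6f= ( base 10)129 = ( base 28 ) 4H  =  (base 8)201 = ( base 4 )2001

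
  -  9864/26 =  - 4932/13 = - 379.38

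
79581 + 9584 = 89165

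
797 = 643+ 154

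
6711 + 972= 7683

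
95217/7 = 95217/7 = 13602.43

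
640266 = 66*9701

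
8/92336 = 1/11542 =0.00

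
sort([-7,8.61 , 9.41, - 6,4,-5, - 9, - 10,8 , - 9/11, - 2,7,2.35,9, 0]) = [ - 10,-9, - 7, - 6, - 5,-2, - 9/11,0,2.35, 4, 7,8,8.61,9 , 9.41] 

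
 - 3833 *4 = -15332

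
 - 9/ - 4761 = 1/529 = 0.00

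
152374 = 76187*2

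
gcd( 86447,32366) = 1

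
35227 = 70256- 35029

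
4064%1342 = 38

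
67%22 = 1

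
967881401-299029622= 668851779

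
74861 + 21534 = 96395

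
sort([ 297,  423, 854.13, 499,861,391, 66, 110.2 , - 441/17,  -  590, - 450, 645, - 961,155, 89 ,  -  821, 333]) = [- 961,-821, - 590, - 450, - 441/17 , 66, 89, 110.2,155, 297, 333, 391, 423,499,645, 854.13, 861 ]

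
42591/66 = 14197/22 = 645.32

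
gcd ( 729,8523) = 9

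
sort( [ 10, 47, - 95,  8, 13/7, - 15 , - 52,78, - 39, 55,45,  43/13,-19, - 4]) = [- 95, - 52, - 39, - 19,  -  15, - 4,13/7,43/13,8, 10,45,47,55, 78 ]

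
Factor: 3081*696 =2144376 = 2^3 * 3^2*13^1*29^1*79^1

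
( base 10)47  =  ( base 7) 65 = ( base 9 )52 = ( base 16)2f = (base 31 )1g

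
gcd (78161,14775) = 1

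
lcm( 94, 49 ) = 4606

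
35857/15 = 2390 + 7/15 = 2390.47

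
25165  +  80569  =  105734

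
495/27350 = 99/5470 = 0.02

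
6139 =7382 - 1243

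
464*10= 4640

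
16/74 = 8/37 =0.22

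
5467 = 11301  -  5834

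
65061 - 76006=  - 10945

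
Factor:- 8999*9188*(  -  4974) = 2^3*3^1*829^1*2297^1*8999^1 = 411264306888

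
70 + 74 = 144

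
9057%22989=9057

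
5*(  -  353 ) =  - 1765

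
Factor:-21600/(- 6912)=25/8 = 2^(-3 )  *  5^2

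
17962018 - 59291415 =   -  41329397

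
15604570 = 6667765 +8936805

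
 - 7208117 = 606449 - 7814566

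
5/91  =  5/91= 0.05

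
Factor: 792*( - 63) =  - 2^3*3^4 * 7^1 * 11^1 = - 49896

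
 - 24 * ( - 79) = 1896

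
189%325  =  189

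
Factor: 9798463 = 1151^1*8513^1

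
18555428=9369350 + 9186078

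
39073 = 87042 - 47969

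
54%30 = 24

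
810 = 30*27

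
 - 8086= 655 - 8741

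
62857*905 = 56885585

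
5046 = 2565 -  - 2481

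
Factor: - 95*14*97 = -129010 = - 2^1*5^1*7^1*19^1*  97^1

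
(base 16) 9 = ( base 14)9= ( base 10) 9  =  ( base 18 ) 9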